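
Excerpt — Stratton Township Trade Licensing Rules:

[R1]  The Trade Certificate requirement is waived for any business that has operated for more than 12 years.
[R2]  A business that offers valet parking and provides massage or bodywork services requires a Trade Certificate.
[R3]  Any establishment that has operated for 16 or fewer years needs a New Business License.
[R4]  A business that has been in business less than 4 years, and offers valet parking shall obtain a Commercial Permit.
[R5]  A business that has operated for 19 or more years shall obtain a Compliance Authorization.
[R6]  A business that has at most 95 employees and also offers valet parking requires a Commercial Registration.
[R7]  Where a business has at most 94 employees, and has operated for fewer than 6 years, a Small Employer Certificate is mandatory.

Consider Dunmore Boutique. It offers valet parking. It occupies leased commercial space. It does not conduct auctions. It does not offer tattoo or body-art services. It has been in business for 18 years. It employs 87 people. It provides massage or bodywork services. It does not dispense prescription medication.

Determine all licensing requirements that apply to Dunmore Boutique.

Commercial Registration

[R1] years in business 18 > 12 → exempt from Trade Certificate.
[R2] offers valet parking; provides massage or bodywork services → Trade Certificate required.
[R3] years in business 18 > 16 → New Business License not required.
[R4] years in business 18 ≥ 4; offers valet parking → Commercial Permit not required.
[R5] years in business 18 < 19 → Compliance Authorization not required.
[R6] employees 87 ≤ 95; offers valet parking → Commercial Registration required.
[R7] employees 87 ≤ 94; years in business 18 ≥ 6 → Small Employer Certificate not required.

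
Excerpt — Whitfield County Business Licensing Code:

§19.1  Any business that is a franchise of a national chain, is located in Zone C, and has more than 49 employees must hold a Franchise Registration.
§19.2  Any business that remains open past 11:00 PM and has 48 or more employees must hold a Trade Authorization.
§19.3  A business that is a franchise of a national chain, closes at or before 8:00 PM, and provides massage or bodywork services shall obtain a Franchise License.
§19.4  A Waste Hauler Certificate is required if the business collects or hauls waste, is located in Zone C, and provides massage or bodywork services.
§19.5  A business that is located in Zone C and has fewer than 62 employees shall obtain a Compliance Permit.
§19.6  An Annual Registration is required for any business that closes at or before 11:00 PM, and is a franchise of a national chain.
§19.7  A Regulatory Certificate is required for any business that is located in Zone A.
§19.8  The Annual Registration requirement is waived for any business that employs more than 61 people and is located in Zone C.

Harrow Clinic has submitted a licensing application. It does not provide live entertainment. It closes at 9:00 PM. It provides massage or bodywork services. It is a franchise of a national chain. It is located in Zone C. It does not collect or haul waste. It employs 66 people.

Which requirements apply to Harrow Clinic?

§19.1 is a franchise of a national chain; is located in Zone C; employees 66 > 49 → Franchise Registration required.
§19.2 closes 9:00 PM, at/before 11:00 PM; employees 66 ≥ 48 → Trade Authorization not required.
§19.3 is a franchise of a national chain; closes 9:00 PM, after 8:00 PM; provides massage or bodywork services → Franchise License not required.
§19.4 does not collect or haul waste; is located in Zone C; provides massage or bodywork services → Waste Hauler Certificate not required.
§19.5 is located in Zone C; employees 66 ≥ 62 → Compliance Permit not required.
§19.6 closes 9:00 PM, at/before 11:00 PM; is a franchise of a national chain → Annual Registration required.
§19.7 is located in Zone C (not: is located in Zone A) → Regulatory Certificate not required.
§19.8 employees 66 > 61; is located in Zone C → exempt from Annual Registration.

Franchise Registration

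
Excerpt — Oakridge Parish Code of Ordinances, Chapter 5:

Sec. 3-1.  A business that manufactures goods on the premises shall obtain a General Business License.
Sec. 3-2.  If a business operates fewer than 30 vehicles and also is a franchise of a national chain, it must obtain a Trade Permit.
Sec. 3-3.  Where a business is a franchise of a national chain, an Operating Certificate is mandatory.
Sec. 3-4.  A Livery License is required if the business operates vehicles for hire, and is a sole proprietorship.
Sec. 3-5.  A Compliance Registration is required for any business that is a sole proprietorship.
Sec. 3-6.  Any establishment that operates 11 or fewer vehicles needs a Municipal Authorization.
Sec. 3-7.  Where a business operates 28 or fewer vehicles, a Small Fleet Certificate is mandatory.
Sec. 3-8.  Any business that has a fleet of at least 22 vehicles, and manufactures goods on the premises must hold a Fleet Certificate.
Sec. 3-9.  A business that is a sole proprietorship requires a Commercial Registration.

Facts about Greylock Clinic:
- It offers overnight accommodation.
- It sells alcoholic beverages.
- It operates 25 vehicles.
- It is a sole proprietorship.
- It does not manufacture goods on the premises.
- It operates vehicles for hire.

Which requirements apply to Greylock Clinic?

Commercial Registration, Compliance Registration, Livery License, Small Fleet Certificate

Sec. 3-1. does not manufacture goods on the premises → General Business License not required.
Sec. 3-2. vehicles 25 < 30; is a sole proprietorship (not: is a franchise of a national chain) → Trade Permit not required.
Sec. 3-3. is a sole proprietorship (not: is a franchise of a national chain) → Operating Certificate not required.
Sec. 3-4. operates vehicles for hire; is a sole proprietorship → Livery License required.
Sec. 3-5. is a sole proprietorship → Compliance Registration required.
Sec. 3-6. vehicles 25 > 11 → Municipal Authorization not required.
Sec. 3-7. vehicles 25 ≤ 28 → Small Fleet Certificate required.
Sec. 3-8. vehicles 25 ≥ 22; does not manufacture goods on the premises → Fleet Certificate not required.
Sec. 3-9. is a sole proprietorship → Commercial Registration required.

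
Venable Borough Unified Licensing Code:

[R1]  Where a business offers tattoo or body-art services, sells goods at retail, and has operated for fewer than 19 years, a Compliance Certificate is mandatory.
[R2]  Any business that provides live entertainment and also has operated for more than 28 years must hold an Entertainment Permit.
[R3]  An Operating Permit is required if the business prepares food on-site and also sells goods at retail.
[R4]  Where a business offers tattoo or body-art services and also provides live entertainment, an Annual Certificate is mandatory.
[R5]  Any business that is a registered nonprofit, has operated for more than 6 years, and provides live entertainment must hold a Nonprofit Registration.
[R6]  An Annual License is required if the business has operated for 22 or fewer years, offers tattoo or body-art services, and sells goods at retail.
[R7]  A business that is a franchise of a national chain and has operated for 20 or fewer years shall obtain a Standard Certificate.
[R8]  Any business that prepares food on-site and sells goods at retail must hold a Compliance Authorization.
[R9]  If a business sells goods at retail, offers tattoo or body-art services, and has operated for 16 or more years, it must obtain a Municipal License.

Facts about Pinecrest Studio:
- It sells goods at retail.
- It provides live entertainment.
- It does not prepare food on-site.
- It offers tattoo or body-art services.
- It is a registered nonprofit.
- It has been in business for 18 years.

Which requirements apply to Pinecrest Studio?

Annual Certificate, Annual License, Compliance Certificate, Municipal License, Nonprofit Registration

[R1] offers tattoo or body-art services; sells goods at retail; years in business 18 < 19 → Compliance Certificate required.
[R2] provides live entertainment; years in business 18 ≤ 28 → Entertainment Permit not required.
[R3] does not prepare food on-site; sells goods at retail → Operating Permit not required.
[R4] offers tattoo or body-art services; provides live entertainment → Annual Certificate required.
[R5] is a registered nonprofit; years in business 18 > 6; provides live entertainment → Nonprofit Registration required.
[R6] years in business 18 ≤ 22; offers tattoo or body-art services; sells goods at retail → Annual License required.
[R7] is a registered nonprofit (not: is a franchise of a national chain); years in business 18 ≤ 20 → Standard Certificate not required.
[R8] does not prepare food on-site; sells goods at retail → Compliance Authorization not required.
[R9] sells goods at retail; offers tattoo or body-art services; years in business 18 ≥ 16 → Municipal License required.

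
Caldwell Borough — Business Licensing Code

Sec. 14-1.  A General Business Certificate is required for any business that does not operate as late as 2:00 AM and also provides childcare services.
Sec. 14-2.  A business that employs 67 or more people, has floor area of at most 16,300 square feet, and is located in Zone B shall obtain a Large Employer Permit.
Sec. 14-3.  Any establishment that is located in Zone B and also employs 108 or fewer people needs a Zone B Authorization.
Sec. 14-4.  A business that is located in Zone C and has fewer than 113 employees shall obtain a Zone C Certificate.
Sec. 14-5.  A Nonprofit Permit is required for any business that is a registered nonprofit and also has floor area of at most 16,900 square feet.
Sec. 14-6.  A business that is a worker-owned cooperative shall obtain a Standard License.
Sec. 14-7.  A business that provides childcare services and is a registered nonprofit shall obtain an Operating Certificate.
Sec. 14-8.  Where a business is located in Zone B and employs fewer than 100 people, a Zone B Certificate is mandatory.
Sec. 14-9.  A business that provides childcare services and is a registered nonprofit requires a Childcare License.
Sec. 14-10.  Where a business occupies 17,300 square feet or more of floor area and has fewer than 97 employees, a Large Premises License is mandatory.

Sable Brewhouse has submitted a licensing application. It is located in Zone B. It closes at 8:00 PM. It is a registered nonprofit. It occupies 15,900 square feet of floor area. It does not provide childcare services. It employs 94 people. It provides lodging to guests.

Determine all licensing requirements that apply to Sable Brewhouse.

Sec. 14-1. closes 8:00 PM, at/before 2:00 AM; does not provide childcare services → General Business Certificate not required.
Sec. 14-2. employees 94 ≥ 67; floor area 15,900 square feet ≤ 16,300 square feet; is located in Zone B → Large Employer Permit required.
Sec. 14-3. is located in Zone B; employees 94 ≤ 108 → Zone B Authorization required.
Sec. 14-4. is located in Zone B (not: is located in Zone C); employees 94 < 113 → Zone C Certificate not required.
Sec. 14-5. is a registered nonprofit; floor area 15,900 square feet ≤ 16,900 square feet → Nonprofit Permit required.
Sec. 14-6. is a registered nonprofit (not: is a worker-owned cooperative) → Standard License not required.
Sec. 14-7. does not provide childcare services; is a registered nonprofit → Operating Certificate not required.
Sec. 14-8. is located in Zone B; employees 94 < 100 → Zone B Certificate required.
Sec. 14-9. does not provide childcare services; is a registered nonprofit → Childcare License not required.
Sec. 14-10. floor area 15,900 square feet < 17,300 square feet; employees 94 < 97 → Large Premises License not required.

Large Employer Permit, Nonprofit Permit, Zone B Authorization, Zone B Certificate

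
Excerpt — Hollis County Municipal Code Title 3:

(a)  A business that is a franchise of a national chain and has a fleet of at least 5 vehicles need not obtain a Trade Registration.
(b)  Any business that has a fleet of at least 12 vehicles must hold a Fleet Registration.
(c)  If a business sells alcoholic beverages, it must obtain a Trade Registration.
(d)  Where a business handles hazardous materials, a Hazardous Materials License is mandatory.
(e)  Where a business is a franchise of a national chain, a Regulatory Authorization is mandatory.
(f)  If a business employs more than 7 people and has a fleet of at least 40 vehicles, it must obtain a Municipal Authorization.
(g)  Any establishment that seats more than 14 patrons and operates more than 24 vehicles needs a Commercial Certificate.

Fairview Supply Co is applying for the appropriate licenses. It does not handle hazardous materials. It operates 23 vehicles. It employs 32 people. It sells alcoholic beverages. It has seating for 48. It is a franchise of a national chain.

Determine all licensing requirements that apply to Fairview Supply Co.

(a) is a franchise of a national chain; vehicles 23 ≥ 5 → exempt from Trade Registration.
(b) vehicles 23 ≥ 12 → Fleet Registration required.
(c) sells alcoholic beverages → Trade Registration required.
(d) does not handle hazardous materials → Hazardous Materials License not required.
(e) is a franchise of a national chain → Regulatory Authorization required.
(f) employees 32 > 7; vehicles 23 < 40 → Municipal Authorization not required.
(g) seating 48 > 14; vehicles 23 ≤ 24 → Commercial Certificate not required.

Fleet Registration, Regulatory Authorization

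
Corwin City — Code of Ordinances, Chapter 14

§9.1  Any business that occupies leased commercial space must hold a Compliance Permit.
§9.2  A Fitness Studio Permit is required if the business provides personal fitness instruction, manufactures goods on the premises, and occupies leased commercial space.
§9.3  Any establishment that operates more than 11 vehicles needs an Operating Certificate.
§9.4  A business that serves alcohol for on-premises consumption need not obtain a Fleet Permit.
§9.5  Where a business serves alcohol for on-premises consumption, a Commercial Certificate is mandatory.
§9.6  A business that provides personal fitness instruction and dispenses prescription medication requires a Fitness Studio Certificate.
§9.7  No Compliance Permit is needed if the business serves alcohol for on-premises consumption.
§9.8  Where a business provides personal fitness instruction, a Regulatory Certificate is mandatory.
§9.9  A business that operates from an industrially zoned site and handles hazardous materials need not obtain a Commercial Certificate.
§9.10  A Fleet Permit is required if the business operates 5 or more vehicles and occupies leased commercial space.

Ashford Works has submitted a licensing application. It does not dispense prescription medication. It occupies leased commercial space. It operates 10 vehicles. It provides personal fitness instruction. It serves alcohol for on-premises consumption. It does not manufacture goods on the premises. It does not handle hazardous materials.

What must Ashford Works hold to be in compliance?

Commercial Certificate, Regulatory Certificate

§9.1 occupies leased commercial space → Compliance Permit required.
§9.2 provides personal fitness instruction; does not manufacture goods on the premises; occupies leased commercial space → Fitness Studio Permit not required.
§9.3 vehicles 10 ≤ 11 → Operating Certificate not required.
§9.4 serves alcohol for on-premises consumption → exempt from Fleet Permit.
§9.5 serves alcohol for on-premises consumption → Commercial Certificate required.
§9.6 provides personal fitness instruction; does not dispense prescription medication → Fitness Studio Certificate not required.
§9.7 serves alcohol for on-premises consumption → exempt from Compliance Permit.
§9.8 provides personal fitness instruction → Regulatory Certificate required.
§9.9 occupies leased commercial space (not: operates from an industrially zoned site); does not handle hazardous materials → Commercial Certificate exemption does not apply.
§9.10 vehicles 10 ≥ 5; occupies leased commercial space → Fleet Permit required.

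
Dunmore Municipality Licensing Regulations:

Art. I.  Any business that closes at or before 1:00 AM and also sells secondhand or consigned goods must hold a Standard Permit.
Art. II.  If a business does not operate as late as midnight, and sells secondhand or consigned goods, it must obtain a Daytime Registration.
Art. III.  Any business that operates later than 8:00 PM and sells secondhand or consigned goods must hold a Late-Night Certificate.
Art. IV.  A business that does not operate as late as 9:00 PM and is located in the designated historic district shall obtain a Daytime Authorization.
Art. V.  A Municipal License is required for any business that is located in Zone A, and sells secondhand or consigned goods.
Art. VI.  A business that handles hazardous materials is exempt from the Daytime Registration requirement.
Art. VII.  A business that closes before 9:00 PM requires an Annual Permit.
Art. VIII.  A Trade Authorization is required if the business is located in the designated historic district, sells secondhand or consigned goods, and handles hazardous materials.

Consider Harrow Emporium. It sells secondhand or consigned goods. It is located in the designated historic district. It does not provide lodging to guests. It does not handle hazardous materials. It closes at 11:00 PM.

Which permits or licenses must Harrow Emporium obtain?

Daytime Registration, Late-Night Certificate, Standard Permit

Art. I. closes 11:00 PM, at/before 1:00 AM; sells secondhand or consigned goods → Standard Permit required.
Art. II. closes 11:00 PM, at/before midnight; sells secondhand or consigned goods → Daytime Registration required.
Art. III. closes 11:00 PM, after 8:00 PM; sells secondhand or consigned goods → Late-Night Certificate required.
Art. IV. closes 11:00 PM, after 9:00 PM; is located in the designated historic district → Daytime Authorization not required.
Art. V. is located in the designated historic district (not: is located in Zone A); sells secondhand or consigned goods → Municipal License not required.
Art. VI. does not handle hazardous materials → Daytime Registration exemption does not apply.
Art. VII. closes 11:00 PM, after 9:00 PM → Annual Permit not required.
Art. VIII. is located in the designated historic district; sells secondhand or consigned goods; does not handle hazardous materials → Trade Authorization not required.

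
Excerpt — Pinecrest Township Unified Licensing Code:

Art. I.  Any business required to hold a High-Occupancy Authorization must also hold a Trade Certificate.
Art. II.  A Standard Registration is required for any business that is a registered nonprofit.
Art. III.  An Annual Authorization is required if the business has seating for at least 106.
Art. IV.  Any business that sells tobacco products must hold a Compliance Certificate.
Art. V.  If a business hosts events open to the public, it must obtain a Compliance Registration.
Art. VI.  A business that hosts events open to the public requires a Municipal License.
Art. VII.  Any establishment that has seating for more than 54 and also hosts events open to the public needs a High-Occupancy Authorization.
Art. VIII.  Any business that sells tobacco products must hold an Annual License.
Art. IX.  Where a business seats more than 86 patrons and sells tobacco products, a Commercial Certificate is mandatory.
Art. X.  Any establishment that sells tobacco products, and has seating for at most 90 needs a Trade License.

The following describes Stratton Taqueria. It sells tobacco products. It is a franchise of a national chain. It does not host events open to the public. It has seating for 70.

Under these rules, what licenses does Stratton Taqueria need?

Annual License, Compliance Certificate, Trade License

Art. I. High-Occupancy Authorization is not required → no effect.
Art. II. is a franchise of a national chain (not: is a registered nonprofit) → Standard Registration not required.
Art. III. seating 70 < 106 → Annual Authorization not required.
Art. IV. sells tobacco products → Compliance Certificate required.
Art. V. does not host events open to the public → Compliance Registration not required.
Art. VI. does not host events open to the public → Municipal License not required.
Art. VII. seating 70 > 54; does not host events open to the public → High-Occupancy Authorization not required.
Art. VIII. sells tobacco products → Annual License required.
Art. IX. seating 70 ≤ 86; sells tobacco products → Commercial Certificate not required.
Art. X. sells tobacco products; seating 70 ≤ 90 → Trade License required.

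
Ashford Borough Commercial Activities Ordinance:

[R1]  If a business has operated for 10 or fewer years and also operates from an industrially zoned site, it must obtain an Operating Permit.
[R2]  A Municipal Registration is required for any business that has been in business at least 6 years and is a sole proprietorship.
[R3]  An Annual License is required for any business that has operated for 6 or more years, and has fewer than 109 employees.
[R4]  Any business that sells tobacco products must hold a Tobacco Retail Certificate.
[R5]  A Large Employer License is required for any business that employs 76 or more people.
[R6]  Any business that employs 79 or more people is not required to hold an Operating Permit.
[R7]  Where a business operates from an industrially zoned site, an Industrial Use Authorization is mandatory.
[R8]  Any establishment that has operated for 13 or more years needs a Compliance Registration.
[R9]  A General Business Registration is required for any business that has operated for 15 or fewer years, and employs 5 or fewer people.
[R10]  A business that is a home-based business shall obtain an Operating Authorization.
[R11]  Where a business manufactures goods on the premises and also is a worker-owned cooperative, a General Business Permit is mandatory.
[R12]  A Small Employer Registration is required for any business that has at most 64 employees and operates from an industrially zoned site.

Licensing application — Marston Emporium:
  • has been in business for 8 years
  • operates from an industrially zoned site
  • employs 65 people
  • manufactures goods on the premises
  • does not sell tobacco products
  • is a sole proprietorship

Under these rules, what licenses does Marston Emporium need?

[R1] years in business 8 ≤ 10; operates from an industrially zoned site → Operating Permit required.
[R2] years in business 8 ≥ 6; is a sole proprietorship → Municipal Registration required.
[R3] years in business 8 ≥ 6; employees 65 < 109 → Annual License required.
[R4] does not sell tobacco products → Tobacco Retail Certificate not required.
[R5] employees 65 < 76 → Large Employer License not required.
[R6] employees 65 < 79 → Operating Permit exemption does not apply.
[R7] operates from an industrially zoned site → Industrial Use Authorization required.
[R8] years in business 8 < 13 → Compliance Registration not required.
[R9] years in business 8 ≤ 15; employees 65 > 5 → General Business Registration not required.
[R10] operates from an industrially zoned site (not: is a home-based business) → Operating Authorization not required.
[R11] manufactures goods on the premises; is a sole proprietorship (not: is a worker-owned cooperative) → General Business Permit not required.
[R12] employees 65 > 64; operates from an industrially zoned site → Small Employer Registration not required.

Annual License, Industrial Use Authorization, Municipal Registration, Operating Permit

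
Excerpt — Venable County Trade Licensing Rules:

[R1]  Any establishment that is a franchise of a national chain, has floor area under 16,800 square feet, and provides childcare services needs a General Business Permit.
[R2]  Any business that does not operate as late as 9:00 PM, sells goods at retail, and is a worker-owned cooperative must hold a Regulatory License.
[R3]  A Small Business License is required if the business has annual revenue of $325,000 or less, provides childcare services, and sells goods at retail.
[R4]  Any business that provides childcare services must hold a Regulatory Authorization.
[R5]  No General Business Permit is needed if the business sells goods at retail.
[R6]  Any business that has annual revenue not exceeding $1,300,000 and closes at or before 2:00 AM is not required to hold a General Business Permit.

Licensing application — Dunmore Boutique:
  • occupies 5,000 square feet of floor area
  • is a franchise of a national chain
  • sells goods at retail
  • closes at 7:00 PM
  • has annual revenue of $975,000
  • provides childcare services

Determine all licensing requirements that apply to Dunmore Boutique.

Regulatory Authorization

[R1] is a franchise of a national chain; floor area 5,000 square feet < 16,800 square feet; provides childcare services → General Business Permit required.
[R2] closes 7:00 PM, at/before 9:00 PM; sells goods at retail; is a franchise of a national chain (not: is a worker-owned cooperative) → Regulatory License not required.
[R3] revenue $975,000 > $325,000; provides childcare services; sells goods at retail → Small Business License not required.
[R4] provides childcare services → Regulatory Authorization required.
[R5] sells goods at retail → exempt from General Business Permit.
[R6] revenue $975,000 ≤ $1,300,000; closes 7:00 PM, at/before 2:00 AM → exempt from General Business Permit.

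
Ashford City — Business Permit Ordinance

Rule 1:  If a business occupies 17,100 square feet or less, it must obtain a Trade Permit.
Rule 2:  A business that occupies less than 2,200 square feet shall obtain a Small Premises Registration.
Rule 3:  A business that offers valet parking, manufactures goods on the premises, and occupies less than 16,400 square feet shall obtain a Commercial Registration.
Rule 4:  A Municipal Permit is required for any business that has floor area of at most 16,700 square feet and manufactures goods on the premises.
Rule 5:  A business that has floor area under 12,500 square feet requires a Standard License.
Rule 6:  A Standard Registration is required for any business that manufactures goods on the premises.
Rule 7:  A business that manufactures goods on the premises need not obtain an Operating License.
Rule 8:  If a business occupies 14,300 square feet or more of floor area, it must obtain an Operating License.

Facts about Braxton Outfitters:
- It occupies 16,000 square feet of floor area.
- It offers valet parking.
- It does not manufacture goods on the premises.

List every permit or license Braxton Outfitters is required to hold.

Operating License, Trade Permit

Rule 1: floor area 16,000 square feet ≤ 17,100 square feet → Trade Permit required.
Rule 2: floor area 16,000 square feet ≥ 2,200 square feet → Small Premises Registration not required.
Rule 3: offers valet parking; does not manufacture goods on the premises; floor area 16,000 square feet < 16,400 square feet → Commercial Registration not required.
Rule 4: floor area 16,000 square feet ≤ 16,700 square feet; does not manufacture goods on the premises → Municipal Permit not required.
Rule 5: floor area 16,000 square feet ≥ 12,500 square feet → Standard License not required.
Rule 6: does not manufacture goods on the premises → Standard Registration not required.
Rule 7: does not manufacture goods on the premises → Operating License exemption does not apply.
Rule 8: floor area 16,000 square feet ≥ 14,300 square feet → Operating License required.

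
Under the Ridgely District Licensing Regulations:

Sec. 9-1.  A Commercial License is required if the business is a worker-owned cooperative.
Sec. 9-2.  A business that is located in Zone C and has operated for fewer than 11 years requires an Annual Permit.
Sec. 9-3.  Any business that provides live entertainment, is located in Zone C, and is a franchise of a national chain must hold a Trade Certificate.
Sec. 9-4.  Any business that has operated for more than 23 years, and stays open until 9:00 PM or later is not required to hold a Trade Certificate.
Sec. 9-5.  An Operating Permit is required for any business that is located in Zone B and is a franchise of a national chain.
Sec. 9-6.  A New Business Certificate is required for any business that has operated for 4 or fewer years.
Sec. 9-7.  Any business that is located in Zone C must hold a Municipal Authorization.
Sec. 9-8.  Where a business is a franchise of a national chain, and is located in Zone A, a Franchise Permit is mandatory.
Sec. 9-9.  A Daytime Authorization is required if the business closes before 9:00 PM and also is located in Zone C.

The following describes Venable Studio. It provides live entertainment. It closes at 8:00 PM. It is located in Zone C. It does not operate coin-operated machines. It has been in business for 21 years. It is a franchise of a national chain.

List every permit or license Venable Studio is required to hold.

Sec. 9-1. is a franchise of a national chain (not: is a worker-owned cooperative) → Commercial License not required.
Sec. 9-2. is located in Zone C; years in business 21 ≥ 11 → Annual Permit not required.
Sec. 9-3. provides live entertainment; is located in Zone C; is a franchise of a national chain → Trade Certificate required.
Sec. 9-4. years in business 21 ≤ 23; closes 8:00 PM, at/before 9:00 PM → Trade Certificate exemption does not apply.
Sec. 9-5. is located in Zone C (not: is located in Zone B); is a franchise of a national chain → Operating Permit not required.
Sec. 9-6. years in business 21 > 4 → New Business Certificate not required.
Sec. 9-7. is located in Zone C → Municipal Authorization required.
Sec. 9-8. is a franchise of a national chain; is located in Zone C (not: is located in Zone A) → Franchise Permit not required.
Sec. 9-9. closes 8:00 PM, at/before 9:00 PM; is located in Zone C → Daytime Authorization required.

Daytime Authorization, Municipal Authorization, Trade Certificate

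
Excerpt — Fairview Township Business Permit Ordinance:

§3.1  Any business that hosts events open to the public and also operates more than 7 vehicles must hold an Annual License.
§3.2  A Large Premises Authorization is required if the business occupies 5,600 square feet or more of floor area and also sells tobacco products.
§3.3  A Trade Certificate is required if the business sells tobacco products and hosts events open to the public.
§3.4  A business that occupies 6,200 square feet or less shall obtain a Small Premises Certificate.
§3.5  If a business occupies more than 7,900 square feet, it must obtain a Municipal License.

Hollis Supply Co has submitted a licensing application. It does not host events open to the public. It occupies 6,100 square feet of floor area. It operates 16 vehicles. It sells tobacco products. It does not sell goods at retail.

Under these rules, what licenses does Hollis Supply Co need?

Large Premises Authorization, Small Premises Certificate

§3.1 does not host events open to the public; vehicles 16 > 7 → Annual License not required.
§3.2 floor area 6,100 square feet ≥ 5,600 square feet; sells tobacco products → Large Premises Authorization required.
§3.3 sells tobacco products; does not host events open to the public → Trade Certificate not required.
§3.4 floor area 6,100 square feet ≤ 6,200 square feet → Small Premises Certificate required.
§3.5 floor area 6,100 square feet ≤ 7,900 square feet → Municipal License not required.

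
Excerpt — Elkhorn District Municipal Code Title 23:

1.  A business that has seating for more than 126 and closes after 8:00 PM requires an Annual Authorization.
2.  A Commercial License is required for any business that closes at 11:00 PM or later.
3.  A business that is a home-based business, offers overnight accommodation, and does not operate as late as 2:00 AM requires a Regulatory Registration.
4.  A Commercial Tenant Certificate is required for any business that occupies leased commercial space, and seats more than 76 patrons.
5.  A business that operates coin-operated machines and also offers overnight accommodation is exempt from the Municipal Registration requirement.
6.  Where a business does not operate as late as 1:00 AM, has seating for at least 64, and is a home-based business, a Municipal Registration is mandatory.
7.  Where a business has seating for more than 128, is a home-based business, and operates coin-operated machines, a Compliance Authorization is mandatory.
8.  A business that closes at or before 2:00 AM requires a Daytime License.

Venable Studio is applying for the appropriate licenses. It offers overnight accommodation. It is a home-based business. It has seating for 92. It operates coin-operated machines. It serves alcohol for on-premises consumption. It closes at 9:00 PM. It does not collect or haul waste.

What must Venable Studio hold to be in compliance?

Daytime License, Regulatory Registration

1. seating 92 ≤ 126; closes 9:00 PM, after 8:00 PM → Annual Authorization not required.
2. closes 9:00 PM, at/before 11:00 PM → Commercial License not required.
3. is a home-based business; offers overnight accommodation; closes 9:00 PM, at/before 2:00 AM → Regulatory Registration required.
4. is a home-based business (not: occupies leased commercial space); seating 92 > 76 → Commercial Tenant Certificate not required.
5. operates coin-operated machines; offers overnight accommodation → exempt from Municipal Registration.
6. closes 9:00 PM, at/before 1:00 AM; seating 92 ≥ 64; is a home-based business → Municipal Registration required.
7. seating 92 ≤ 128; is a home-based business; operates coin-operated machines → Compliance Authorization not required.
8. closes 9:00 PM, at/before 2:00 AM → Daytime License required.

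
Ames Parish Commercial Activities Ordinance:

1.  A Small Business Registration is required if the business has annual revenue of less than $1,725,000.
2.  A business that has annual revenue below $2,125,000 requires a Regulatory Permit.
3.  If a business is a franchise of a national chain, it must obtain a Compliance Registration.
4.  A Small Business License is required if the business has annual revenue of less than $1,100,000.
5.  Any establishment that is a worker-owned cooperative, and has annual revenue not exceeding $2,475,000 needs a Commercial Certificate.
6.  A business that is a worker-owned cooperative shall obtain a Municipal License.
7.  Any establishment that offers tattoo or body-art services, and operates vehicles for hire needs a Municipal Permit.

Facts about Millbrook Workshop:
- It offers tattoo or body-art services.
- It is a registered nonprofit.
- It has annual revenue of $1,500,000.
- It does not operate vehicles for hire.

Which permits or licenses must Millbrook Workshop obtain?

1. revenue $1,500,000 < $1,725,000 → Small Business Registration required.
2. revenue $1,500,000 < $2,125,000 → Regulatory Permit required.
3. is a registered nonprofit (not: is a franchise of a national chain) → Compliance Registration not required.
4. revenue $1,500,000 ≥ $1,100,000 → Small Business License not required.
5. is a registered nonprofit (not: is a worker-owned cooperative); revenue $1,500,000 ≤ $2,475,000 → Commercial Certificate not required.
6. is a registered nonprofit (not: is a worker-owned cooperative) → Municipal License not required.
7. offers tattoo or body-art services; does not operate vehicles for hire → Municipal Permit not required.

Regulatory Permit, Small Business Registration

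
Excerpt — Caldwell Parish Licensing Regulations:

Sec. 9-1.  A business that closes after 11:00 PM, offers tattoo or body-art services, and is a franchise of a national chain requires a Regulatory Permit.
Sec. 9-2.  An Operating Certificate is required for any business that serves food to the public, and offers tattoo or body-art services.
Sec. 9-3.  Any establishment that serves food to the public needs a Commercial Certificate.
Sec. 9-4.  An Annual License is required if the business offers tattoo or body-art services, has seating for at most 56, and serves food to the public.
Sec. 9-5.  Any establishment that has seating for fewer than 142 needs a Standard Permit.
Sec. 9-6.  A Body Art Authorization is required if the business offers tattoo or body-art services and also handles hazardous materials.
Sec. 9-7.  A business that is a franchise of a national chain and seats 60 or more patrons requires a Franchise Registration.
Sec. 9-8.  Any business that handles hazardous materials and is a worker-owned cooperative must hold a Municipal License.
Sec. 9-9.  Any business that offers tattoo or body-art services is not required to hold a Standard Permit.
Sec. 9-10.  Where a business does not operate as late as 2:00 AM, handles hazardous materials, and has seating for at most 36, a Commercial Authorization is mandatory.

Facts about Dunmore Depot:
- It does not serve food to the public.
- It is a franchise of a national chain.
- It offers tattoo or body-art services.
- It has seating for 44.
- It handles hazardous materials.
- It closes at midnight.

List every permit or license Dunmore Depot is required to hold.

Body Art Authorization, Regulatory Permit

Sec. 9-1. closes midnight, after 11:00 PM; offers tattoo or body-art services; is a franchise of a national chain → Regulatory Permit required.
Sec. 9-2. does not serve food to the public; offers tattoo or body-art services → Operating Certificate not required.
Sec. 9-3. does not serve food to the public → Commercial Certificate not required.
Sec. 9-4. offers tattoo or body-art services; seating 44 ≤ 56; does not serve food to the public → Annual License not required.
Sec. 9-5. seating 44 < 142 → Standard Permit required.
Sec. 9-6. offers tattoo or body-art services; handles hazardous materials → Body Art Authorization required.
Sec. 9-7. is a franchise of a national chain; seating 44 < 60 → Franchise Registration not required.
Sec. 9-8. handles hazardous materials; is a franchise of a national chain (not: is a worker-owned cooperative) → Municipal License not required.
Sec. 9-9. offers tattoo or body-art services → exempt from Standard Permit.
Sec. 9-10. closes midnight, at/before 2:00 AM; handles hazardous materials; seating 44 > 36 → Commercial Authorization not required.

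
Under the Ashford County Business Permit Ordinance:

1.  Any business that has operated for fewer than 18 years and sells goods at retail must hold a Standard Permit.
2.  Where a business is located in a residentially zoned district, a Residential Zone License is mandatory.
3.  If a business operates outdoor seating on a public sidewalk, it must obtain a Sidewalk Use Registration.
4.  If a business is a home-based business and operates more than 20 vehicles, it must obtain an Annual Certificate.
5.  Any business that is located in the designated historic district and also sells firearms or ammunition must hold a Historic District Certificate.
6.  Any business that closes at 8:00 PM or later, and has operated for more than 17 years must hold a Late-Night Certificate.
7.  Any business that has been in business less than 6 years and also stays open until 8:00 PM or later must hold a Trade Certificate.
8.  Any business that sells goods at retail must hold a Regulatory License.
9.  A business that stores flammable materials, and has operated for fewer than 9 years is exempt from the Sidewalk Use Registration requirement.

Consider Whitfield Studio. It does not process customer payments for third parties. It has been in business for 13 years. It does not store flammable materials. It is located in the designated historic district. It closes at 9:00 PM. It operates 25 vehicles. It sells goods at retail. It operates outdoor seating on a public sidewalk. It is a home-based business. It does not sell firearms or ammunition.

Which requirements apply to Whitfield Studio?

1. years in business 13 < 18; sells goods at retail → Standard Permit required.
2. is located in the designated historic district (not: is located in a residentially zoned district) → Residential Zone License not required.
3. operates outdoor seating on a public sidewalk → Sidewalk Use Registration required.
4. is a home-based business; vehicles 25 > 20 → Annual Certificate required.
5. is located in the designated historic district; does not sell firearms or ammunition → Historic District Certificate not required.
6. closes 9:00 PM, after 8:00 PM; years in business 13 ≤ 17 → Late-Night Certificate not required.
7. years in business 13 ≥ 6; closes 9:00 PM, after 8:00 PM → Trade Certificate not required.
8. sells goods at retail → Regulatory License required.
9. does not store flammable materials; years in business 13 ≥ 9 → Sidewalk Use Registration exemption does not apply.

Annual Certificate, Regulatory License, Sidewalk Use Registration, Standard Permit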